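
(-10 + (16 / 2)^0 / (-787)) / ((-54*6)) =7871 / 254988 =0.03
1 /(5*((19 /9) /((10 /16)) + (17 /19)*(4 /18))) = 171 /3058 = 0.06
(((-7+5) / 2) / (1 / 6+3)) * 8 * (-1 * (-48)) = -121.26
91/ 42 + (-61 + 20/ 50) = -1753/ 30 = -58.43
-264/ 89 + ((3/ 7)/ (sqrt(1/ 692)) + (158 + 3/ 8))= 6 * sqrt(173)/ 7 + 110651/ 712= 166.68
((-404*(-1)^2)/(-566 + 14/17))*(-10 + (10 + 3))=5151/2402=2.14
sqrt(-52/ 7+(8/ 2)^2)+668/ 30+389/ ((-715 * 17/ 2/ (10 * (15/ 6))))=23.59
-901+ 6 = -895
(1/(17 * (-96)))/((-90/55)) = 11/29376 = 0.00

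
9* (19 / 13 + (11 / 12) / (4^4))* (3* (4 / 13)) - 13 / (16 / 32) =-598265 / 43264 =-13.83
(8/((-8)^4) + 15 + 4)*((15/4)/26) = 145935/53248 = 2.74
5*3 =15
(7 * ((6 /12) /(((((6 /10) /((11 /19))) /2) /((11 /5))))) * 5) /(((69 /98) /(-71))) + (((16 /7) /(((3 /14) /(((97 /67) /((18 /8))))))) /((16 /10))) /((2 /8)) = -5909328650 /790533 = -7475.12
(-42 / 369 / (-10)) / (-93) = -7 / 57195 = -0.00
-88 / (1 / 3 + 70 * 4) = -264 / 841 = -0.31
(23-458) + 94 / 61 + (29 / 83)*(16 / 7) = -15333917 / 35441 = -432.66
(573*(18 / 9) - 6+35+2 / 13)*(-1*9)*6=-824958 / 13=-63458.31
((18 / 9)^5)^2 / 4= 256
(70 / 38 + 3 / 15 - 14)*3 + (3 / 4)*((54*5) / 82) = -520437 / 15580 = -33.40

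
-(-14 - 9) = 23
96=96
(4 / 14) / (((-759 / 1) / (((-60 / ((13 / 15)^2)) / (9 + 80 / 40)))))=9000 / 3292289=0.00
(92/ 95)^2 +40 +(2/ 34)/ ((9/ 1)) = 56537017/ 1380825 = 40.94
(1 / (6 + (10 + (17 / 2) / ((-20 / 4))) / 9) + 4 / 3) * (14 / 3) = 5524 / 801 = 6.90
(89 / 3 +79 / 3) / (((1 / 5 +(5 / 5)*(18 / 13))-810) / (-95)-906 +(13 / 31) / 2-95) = -21439600 / 379894661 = -0.06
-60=-60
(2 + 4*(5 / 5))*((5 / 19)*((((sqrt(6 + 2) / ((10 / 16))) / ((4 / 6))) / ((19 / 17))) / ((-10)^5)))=-0.00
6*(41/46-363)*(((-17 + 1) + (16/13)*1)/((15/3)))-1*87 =6330.68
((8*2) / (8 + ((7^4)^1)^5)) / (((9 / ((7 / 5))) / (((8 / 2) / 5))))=448 / 17953259916962702025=0.00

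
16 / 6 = 8 / 3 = 2.67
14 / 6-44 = -41.67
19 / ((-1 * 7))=-19 / 7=-2.71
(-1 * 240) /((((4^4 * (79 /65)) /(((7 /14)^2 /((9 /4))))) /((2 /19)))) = -325 /36024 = -0.01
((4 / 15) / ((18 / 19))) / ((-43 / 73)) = -2774 / 5805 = -0.48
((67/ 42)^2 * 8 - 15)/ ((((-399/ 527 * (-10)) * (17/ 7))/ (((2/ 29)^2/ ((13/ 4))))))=586024/ 1374114105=0.00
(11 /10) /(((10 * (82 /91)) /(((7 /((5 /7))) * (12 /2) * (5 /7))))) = 21021 /4100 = 5.13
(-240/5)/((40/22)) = -132/5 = -26.40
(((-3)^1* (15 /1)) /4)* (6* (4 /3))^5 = -368640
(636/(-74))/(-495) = 106/6105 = 0.02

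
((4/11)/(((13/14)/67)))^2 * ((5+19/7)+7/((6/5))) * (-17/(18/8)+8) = 2288599936/552123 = 4145.09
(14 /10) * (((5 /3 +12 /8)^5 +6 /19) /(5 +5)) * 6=329647759 /1231200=267.75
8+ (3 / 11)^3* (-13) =10297 / 1331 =7.74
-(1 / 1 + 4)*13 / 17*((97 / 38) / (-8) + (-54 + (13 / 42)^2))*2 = 472510285 / 1139544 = 414.65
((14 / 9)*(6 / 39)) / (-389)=-28 / 45513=-0.00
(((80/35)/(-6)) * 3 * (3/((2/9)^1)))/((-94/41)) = 2214/329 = 6.73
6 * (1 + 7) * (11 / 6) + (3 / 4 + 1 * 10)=395 / 4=98.75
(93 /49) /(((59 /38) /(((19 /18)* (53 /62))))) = 19133 /17346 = 1.10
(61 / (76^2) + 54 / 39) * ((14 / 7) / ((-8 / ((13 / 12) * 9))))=-314283 / 92416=-3.40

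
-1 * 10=-10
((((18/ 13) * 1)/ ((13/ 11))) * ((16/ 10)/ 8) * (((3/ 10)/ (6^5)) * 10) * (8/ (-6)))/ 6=-11/ 547560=-0.00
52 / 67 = 0.78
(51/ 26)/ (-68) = -3/ 104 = -0.03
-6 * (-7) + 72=114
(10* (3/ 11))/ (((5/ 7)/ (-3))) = -126/ 11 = -11.45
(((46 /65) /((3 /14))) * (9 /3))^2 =414736 /4225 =98.16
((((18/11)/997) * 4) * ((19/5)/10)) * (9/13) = 0.00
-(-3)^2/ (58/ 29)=-9/ 2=-4.50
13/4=3.25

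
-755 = -755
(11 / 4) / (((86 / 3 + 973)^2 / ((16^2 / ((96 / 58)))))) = 3828 / 9030025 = 0.00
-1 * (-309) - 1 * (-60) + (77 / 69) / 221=5626958 / 15249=369.01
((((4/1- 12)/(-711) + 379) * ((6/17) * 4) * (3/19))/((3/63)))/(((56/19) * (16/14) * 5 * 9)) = 1886339/161160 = 11.70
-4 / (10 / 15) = -6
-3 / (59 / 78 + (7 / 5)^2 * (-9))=5850 / 32923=0.18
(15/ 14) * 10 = 75/ 7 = 10.71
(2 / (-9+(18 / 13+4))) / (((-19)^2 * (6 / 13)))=-169 / 50901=-0.00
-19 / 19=-1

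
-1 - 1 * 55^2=-3026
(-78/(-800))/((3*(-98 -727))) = -13/330000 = -0.00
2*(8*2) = 32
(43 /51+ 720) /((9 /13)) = 477919 /459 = 1041.22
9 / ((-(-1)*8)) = 9 / 8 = 1.12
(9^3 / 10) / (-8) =-729 / 80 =-9.11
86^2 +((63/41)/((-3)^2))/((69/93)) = 7396.23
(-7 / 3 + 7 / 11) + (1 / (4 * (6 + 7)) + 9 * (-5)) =-80099 / 1716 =-46.68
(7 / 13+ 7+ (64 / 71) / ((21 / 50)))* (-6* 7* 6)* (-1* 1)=2252616 / 923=2440.54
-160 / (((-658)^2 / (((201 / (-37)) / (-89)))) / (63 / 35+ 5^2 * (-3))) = 588528 / 356437613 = 0.00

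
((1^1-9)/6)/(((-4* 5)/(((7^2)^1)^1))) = 49/15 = 3.27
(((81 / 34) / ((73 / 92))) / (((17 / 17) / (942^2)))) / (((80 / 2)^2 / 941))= 388905685803 / 248200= 1566904.46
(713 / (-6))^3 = -362467097 / 216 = -1678088.41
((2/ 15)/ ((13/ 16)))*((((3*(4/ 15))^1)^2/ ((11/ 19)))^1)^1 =9728/ 53625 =0.18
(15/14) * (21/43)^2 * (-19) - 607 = -2262641/3698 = -611.86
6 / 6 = 1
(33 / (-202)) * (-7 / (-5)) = -231 / 1010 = -0.23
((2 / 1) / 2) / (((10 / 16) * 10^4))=0.00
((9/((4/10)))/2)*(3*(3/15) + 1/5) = 9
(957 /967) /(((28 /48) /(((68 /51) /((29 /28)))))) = 2112 /967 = 2.18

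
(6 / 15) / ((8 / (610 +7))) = 30.85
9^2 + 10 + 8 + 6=105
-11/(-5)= 11/5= 2.20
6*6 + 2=38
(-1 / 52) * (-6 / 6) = 0.02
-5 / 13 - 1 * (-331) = 4298 / 13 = 330.62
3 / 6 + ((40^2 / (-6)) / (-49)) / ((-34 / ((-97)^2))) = -7524701 / 4998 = -1505.54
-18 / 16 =-9 / 8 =-1.12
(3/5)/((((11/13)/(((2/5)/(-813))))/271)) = -26/275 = -0.09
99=99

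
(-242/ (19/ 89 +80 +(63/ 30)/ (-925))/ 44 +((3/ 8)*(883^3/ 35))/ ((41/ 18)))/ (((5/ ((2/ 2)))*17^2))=1227475092829975069/ 547704819178300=2241.13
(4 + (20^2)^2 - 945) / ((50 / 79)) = 12565661 / 50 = 251313.22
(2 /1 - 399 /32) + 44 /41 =-12327 /1312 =-9.40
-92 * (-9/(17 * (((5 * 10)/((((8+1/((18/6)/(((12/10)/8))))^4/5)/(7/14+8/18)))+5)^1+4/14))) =5006985691932/549153706043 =9.12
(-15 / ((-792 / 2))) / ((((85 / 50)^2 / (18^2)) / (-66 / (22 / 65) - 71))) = -3591000 / 3179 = -1129.60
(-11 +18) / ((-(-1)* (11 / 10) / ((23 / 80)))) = 161 / 88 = 1.83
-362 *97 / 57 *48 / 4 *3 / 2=-210684 / 19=-11088.63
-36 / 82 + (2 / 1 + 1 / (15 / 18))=566 / 205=2.76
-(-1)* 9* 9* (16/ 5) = 1296/ 5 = 259.20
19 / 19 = 1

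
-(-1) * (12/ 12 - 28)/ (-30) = 9/ 10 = 0.90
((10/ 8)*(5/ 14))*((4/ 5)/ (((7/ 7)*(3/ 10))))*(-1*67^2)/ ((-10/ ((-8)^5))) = -367738880/ 21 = -17511375.24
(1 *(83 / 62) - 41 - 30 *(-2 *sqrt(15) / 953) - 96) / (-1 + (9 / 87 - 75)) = 243919 / 136462 - 1740 *sqrt(15) / 2097553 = 1.78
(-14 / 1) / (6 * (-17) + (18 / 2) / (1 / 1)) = 14 / 93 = 0.15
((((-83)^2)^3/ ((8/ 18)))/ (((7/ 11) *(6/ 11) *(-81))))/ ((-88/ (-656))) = -147450108389419/ 756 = -195039825911.93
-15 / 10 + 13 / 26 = -1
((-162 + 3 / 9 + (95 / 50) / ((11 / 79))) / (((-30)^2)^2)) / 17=-48847 / 4544100000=-0.00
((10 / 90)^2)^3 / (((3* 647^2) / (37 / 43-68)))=-2887 / 28698112138401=-0.00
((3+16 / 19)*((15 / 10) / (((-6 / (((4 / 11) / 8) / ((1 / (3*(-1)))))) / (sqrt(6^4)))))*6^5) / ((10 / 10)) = 7663248 / 209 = 36666.26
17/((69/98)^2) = 163268/4761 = 34.29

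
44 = 44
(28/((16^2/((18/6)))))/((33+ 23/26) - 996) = -273/800480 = -0.00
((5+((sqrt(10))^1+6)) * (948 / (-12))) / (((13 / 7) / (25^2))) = -376525.94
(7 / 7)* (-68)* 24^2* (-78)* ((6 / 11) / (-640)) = -143208 / 55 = -2603.78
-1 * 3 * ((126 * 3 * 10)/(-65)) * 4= 9072/13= 697.85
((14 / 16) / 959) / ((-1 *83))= -1 / 90968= -0.00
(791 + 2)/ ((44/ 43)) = 34099/ 44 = 774.98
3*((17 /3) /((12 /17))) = 289 /12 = 24.08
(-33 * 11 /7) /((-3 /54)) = 6534 /7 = 933.43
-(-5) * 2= 10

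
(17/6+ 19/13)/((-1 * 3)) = -335/234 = -1.43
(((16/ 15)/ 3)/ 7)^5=1048576/ 3101364196875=0.00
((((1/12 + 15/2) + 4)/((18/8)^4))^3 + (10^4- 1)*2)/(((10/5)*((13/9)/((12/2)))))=152497402523677162/3671583974253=41534.50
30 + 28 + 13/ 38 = 2217/ 38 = 58.34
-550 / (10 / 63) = -3465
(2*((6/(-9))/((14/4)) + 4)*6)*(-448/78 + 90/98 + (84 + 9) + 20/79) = 4271960960/1056783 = 4042.42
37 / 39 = 0.95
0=0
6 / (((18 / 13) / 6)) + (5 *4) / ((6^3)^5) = 3056202399749 / 117546246144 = 26.00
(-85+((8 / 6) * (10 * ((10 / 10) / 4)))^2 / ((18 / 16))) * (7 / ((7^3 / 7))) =-6085 / 567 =-10.73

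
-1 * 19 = -19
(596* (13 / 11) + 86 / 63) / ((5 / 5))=489070 / 693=705.73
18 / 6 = 3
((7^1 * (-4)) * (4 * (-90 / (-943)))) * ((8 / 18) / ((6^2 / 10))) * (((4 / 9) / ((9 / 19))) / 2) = -425600 / 687447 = -0.62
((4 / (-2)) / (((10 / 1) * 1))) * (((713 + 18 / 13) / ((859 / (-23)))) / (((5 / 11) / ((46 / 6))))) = 54041053 / 837525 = 64.52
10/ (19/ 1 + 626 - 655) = -1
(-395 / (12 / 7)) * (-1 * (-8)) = -5530 / 3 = -1843.33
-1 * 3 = -3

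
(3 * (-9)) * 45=-1215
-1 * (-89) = 89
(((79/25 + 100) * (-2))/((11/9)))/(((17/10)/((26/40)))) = -301743/4675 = -64.54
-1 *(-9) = 9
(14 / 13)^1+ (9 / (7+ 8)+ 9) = 694 / 65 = 10.68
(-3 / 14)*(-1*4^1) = 0.86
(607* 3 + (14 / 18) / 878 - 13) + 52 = 14697727 / 7902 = 1860.00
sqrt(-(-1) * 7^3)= 7 * sqrt(7)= 18.52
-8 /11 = -0.73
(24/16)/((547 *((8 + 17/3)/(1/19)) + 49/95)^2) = 243675/3277403614995848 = 0.00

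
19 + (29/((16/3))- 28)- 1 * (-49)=727/16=45.44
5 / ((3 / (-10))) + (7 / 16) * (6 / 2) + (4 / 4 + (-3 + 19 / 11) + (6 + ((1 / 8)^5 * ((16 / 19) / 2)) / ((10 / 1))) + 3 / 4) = -227975647 / 25681920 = -8.88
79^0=1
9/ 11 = 0.82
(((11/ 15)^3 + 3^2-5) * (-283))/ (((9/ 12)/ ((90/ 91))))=-33577384/ 20475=-1639.92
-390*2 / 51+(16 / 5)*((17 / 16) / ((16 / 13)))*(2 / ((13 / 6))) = -4333 / 340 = -12.74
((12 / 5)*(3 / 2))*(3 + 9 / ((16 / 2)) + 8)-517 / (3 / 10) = -100781 / 60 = -1679.68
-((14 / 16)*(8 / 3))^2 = -49 / 9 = -5.44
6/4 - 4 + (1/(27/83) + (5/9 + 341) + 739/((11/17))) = 881627/594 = 1484.22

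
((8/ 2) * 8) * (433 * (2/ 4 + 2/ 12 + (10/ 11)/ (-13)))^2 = 393192931328/ 184041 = 2136442.05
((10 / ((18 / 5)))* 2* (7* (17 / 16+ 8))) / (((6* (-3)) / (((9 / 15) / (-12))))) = 5075 / 5184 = 0.98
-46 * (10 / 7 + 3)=-1426 / 7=-203.71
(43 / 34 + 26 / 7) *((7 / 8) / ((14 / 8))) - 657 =-311547 / 476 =-654.51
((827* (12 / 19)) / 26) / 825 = 1654 / 67925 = 0.02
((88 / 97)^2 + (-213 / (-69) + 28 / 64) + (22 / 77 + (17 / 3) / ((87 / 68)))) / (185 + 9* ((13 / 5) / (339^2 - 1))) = 316739374214575 / 6465979499266602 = 0.05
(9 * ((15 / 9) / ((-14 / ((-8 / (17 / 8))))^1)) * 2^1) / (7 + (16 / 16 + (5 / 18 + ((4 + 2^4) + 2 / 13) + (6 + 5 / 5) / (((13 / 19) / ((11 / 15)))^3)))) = 14236560000 / 65383893239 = 0.22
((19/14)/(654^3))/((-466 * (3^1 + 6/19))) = -361/114970851219168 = -0.00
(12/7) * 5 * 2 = 120/7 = 17.14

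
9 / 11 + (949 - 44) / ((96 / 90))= 149469 / 176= 849.26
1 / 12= 0.08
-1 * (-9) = 9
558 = 558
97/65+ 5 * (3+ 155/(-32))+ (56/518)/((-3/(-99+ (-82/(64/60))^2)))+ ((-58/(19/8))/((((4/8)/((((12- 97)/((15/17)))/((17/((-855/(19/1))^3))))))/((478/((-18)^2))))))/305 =-10900925781903/89196640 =-122212.29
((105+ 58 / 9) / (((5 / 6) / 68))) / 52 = 34102 / 195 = 174.88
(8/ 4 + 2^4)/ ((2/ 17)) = 153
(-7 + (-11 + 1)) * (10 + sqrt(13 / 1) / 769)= -170 - 17 * sqrt(13) / 769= -170.08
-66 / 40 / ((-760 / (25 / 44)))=3 / 2432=0.00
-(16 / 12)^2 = -16 / 9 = -1.78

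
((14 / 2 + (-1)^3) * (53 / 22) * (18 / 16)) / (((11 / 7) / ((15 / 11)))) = 150255 / 10648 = 14.11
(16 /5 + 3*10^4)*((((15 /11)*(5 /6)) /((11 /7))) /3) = 2625280 /363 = 7232.18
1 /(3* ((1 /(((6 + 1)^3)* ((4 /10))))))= 45.73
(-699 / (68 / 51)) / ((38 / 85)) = -178245 / 152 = -1172.66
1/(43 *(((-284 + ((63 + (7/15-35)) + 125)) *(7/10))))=-75/294679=-0.00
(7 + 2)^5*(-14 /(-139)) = 826686 /139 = 5947.38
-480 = -480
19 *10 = 190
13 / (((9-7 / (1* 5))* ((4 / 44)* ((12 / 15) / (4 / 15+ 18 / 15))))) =7865 / 228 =34.50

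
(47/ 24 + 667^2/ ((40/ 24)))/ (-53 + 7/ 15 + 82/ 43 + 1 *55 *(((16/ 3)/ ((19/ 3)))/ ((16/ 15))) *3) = 26170342531/ 7807592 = 3351.91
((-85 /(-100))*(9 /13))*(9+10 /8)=6273 /1040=6.03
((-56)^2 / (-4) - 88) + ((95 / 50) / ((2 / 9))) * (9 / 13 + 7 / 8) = -1785887 / 2080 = -858.60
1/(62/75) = 75/62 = 1.21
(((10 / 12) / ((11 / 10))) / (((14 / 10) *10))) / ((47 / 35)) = 125 / 3102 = 0.04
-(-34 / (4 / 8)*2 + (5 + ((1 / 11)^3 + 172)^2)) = -52178243998 / 1771561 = -29453.26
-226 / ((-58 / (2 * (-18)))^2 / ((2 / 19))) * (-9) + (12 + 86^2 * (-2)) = -234851588 / 15979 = -14697.51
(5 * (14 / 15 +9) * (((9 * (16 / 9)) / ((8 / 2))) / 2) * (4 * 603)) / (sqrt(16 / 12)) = 119796 * sqrt(3) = 207492.76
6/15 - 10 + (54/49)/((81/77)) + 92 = 8762/105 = 83.45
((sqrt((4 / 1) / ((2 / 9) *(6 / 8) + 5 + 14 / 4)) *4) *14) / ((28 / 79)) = 107.34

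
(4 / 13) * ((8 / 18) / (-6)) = -0.02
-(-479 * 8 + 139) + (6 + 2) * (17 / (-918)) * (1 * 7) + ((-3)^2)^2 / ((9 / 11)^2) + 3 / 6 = 3813.46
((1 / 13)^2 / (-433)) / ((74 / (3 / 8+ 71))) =-571 / 43320784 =-0.00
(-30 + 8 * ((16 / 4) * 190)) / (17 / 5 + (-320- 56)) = -30250 / 1863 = -16.24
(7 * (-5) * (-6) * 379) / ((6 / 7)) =92855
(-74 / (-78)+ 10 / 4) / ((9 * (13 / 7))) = 1883 / 9126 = 0.21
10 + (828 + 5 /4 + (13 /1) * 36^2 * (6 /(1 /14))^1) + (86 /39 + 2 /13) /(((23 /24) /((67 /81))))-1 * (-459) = 1416532.29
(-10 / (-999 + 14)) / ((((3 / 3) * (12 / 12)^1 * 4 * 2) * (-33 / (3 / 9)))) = -1 / 78012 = -0.00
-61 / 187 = -0.33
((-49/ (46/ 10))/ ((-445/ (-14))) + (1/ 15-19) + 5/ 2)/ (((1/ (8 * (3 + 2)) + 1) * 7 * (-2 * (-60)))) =-1029751/ 52874010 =-0.02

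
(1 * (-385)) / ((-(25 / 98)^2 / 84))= 62118672 / 125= 496949.38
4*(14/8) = 7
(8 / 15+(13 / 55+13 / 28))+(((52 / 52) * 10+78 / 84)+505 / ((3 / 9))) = 7055491 / 4620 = 1527.16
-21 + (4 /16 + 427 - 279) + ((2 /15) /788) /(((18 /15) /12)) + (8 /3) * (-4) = 91869 /788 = 116.59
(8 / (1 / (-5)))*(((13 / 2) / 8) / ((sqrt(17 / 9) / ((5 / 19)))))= -975*sqrt(17) / 646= -6.22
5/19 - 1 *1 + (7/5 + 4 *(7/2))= 1393/95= 14.66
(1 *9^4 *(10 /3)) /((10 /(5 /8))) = 10935 /8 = 1366.88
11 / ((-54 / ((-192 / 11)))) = 32 / 9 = 3.56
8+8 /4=10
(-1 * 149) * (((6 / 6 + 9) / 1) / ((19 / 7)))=-10430 / 19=-548.95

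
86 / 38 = 43 / 19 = 2.26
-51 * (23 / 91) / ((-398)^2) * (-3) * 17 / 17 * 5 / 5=0.00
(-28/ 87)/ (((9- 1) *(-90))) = 7/ 15660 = 0.00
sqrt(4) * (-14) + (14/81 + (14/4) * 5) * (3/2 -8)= -46291/324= -142.87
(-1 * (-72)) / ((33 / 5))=120 / 11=10.91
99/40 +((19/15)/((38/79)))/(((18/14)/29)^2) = 13046101/9720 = 1342.19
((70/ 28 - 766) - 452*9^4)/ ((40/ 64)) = -4746136.80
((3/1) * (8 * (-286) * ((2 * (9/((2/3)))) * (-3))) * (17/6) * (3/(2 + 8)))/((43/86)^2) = 9451728/5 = 1890345.60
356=356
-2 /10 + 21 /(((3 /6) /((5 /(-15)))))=-71 /5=-14.20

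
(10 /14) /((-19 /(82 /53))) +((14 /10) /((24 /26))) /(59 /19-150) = -80846321 /1180425540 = -0.07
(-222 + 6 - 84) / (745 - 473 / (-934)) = -93400 / 232101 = -0.40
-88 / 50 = -44 / 25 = -1.76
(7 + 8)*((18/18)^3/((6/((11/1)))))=27.50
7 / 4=1.75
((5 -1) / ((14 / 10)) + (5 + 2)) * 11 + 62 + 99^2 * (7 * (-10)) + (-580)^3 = -1370585297 / 7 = -195797899.57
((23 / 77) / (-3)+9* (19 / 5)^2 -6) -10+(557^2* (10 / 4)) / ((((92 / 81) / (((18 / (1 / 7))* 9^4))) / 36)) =2699420233275922637 / 132825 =20323133696788.43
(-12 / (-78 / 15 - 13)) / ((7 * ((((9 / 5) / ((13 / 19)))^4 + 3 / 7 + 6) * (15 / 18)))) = 2746250 / 1319992079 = 0.00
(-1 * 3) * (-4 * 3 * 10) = 360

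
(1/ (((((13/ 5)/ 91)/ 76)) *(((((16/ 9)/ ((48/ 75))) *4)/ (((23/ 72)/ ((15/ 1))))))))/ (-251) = -3059/ 150600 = -0.02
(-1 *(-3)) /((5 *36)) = 1 /60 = 0.02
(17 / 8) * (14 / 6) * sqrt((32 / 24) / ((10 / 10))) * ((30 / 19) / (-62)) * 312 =-15470 * sqrt(3) / 589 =-45.49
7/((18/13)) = 91/18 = 5.06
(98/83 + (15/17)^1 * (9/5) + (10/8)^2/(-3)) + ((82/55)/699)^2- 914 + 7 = -30189520597717601/33367734932400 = -904.75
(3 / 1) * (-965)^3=-2695896375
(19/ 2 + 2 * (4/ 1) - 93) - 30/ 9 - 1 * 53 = -131.83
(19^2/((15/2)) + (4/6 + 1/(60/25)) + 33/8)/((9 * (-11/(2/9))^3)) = -6401/130990365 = -0.00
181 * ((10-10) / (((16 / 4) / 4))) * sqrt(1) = 0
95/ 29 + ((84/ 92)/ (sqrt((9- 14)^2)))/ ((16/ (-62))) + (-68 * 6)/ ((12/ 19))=-17166759/ 26680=-643.43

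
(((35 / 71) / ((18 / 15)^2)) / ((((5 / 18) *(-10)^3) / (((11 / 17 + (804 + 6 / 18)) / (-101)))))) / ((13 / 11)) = 121583 / 14628840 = 0.01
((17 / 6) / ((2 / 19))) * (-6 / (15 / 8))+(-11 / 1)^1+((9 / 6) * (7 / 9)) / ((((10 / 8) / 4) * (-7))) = -293 / 3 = -97.67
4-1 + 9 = 12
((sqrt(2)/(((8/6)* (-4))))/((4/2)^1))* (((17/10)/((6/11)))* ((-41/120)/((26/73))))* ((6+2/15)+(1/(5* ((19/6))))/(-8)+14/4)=6141489343* sqrt(2)/2276352000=3.82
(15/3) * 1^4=5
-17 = -17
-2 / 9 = -0.22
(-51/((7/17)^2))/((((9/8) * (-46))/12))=78608/1127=69.75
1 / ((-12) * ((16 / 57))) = -19 / 64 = -0.30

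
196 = 196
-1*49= -49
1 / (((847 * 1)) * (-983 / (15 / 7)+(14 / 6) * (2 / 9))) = -135 / 52394573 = -0.00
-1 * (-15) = 15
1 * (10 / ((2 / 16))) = 80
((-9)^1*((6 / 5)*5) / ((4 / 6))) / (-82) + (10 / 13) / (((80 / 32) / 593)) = 195557 / 1066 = 183.45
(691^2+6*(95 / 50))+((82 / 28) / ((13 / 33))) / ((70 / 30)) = 3041646883 / 6370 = 477495.59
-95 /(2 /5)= -475 /2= -237.50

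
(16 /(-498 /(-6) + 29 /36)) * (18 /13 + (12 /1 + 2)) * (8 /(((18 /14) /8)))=819200 /5603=146.21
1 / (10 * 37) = 1 / 370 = 0.00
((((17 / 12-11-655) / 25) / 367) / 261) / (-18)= 11 / 713448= 0.00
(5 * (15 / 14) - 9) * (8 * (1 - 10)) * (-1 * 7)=-1836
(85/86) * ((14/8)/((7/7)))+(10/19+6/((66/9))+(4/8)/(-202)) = 22304945/7261496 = 3.07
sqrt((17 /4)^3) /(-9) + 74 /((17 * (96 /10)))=185 /408 - 17 * sqrt(17) /72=-0.52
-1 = -1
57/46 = 1.24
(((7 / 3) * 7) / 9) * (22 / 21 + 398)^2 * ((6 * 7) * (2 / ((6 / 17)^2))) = 142063961200 / 729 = 194875118.24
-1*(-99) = 99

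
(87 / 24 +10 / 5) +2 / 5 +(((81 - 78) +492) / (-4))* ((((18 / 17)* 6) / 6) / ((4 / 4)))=-85003 / 680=-125.00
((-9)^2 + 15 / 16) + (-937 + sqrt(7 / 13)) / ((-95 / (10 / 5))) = 154529 / 1520 - 2*sqrt(91) / 1235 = 101.65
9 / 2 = 4.50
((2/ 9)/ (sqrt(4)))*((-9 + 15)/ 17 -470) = -7984/ 153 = -52.18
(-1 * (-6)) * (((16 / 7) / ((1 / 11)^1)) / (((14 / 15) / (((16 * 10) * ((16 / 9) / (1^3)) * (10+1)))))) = 24780800 / 49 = 505730.61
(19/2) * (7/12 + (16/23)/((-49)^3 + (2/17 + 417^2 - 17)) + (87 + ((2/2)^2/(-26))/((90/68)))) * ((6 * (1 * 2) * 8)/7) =342293412674308/30007121235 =11407.07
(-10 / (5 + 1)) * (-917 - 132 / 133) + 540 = 825925 / 399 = 2069.99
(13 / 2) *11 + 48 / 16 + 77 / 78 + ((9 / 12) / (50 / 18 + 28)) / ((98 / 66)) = 159870397 / 2117388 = 75.50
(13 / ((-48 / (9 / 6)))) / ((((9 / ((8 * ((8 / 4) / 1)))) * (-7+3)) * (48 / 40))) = 65 / 432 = 0.15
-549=-549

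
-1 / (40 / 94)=-47 / 20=-2.35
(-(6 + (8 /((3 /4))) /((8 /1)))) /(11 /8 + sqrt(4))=-176 /81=-2.17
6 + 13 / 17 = 115 / 17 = 6.76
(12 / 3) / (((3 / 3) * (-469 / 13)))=-52 / 469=-0.11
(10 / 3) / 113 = 10 / 339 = 0.03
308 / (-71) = -308 / 71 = -4.34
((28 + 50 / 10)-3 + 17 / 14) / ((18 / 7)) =437 / 36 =12.14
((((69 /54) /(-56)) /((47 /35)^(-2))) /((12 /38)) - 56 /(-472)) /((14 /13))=-66209611 /6119668800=-0.01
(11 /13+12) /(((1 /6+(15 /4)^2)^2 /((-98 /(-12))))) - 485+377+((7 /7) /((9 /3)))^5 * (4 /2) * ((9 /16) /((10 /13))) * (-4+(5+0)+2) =-469223127839 /4366337040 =-107.46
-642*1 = -642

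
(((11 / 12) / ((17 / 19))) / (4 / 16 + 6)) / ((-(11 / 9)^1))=-57 / 425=-0.13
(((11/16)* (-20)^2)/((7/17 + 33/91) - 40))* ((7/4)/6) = -2977975/1456368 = -2.04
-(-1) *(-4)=-4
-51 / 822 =-17 / 274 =-0.06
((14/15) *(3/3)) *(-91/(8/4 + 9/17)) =-21658/645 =-33.58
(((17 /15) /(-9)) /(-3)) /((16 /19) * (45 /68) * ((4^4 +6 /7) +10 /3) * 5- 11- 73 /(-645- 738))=17719457 /301425578100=0.00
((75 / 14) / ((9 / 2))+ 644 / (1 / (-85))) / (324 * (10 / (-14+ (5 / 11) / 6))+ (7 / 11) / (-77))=127824918485 / 543386739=235.24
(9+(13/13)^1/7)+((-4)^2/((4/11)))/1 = 372/7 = 53.14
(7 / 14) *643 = 643 / 2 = 321.50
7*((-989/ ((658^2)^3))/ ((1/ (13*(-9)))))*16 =115713/ 724665088138012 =0.00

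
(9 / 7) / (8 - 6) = 9 / 14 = 0.64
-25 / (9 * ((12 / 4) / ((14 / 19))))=-0.68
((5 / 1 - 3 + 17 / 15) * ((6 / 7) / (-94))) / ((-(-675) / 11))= -11 / 23625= -0.00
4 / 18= 2 / 9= 0.22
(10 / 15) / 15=2 / 45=0.04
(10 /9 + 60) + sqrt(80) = 4 * sqrt(5) + 550 /9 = 70.06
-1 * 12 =-12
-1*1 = -1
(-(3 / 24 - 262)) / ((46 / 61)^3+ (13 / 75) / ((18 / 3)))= 106993168875 / 187007812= 572.13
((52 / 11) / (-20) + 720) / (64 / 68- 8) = -672979 / 6600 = -101.97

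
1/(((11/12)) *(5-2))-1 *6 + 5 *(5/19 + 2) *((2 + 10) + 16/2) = 46122/209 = 220.68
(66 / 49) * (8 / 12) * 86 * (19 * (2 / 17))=143792 / 833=172.62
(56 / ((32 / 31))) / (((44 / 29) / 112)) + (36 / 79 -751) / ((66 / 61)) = 1569391 / 474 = 3310.95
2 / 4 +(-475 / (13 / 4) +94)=-1343 / 26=-51.65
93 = 93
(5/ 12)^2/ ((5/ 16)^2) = 16/ 9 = 1.78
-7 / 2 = -3.50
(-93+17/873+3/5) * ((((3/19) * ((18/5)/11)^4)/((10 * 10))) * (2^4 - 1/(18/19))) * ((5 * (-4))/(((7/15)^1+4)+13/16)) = 10121723307648/106837252878125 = 0.09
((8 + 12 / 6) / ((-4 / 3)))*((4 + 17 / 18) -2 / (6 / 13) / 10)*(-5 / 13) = 1015 / 78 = 13.01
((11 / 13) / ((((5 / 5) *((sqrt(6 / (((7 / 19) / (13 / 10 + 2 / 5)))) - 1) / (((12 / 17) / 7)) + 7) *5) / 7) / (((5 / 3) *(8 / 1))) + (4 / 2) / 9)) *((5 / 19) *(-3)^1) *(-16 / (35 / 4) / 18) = -84480 / 147359459 + 2585088 *sqrt(33915) / 19598808047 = 0.02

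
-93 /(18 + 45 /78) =-806 /161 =-5.01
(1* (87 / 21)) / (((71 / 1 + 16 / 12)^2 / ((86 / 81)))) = 2494 / 2966607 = 0.00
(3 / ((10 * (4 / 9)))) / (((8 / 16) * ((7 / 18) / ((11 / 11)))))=243 / 70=3.47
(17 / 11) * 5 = 85 / 11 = 7.73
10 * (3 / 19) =30 / 19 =1.58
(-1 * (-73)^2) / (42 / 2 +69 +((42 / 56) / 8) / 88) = -15006464 / 253443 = -59.21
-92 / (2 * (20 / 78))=-897 / 5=-179.40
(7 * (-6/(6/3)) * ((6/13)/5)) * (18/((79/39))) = -6804/395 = -17.23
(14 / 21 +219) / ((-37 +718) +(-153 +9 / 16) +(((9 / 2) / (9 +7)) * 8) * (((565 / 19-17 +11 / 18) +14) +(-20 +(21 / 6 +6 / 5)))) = 1001680 / 2533857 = 0.40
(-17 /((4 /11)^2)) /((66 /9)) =-561 /32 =-17.53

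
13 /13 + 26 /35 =61 /35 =1.74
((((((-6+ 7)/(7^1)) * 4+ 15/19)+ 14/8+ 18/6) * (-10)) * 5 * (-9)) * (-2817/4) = -2060565075/1064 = -1936621.31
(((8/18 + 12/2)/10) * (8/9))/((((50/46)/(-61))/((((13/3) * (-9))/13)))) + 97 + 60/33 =7249081/37125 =195.26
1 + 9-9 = 1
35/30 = 7/6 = 1.17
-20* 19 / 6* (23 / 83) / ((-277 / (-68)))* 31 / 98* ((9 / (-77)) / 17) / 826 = 406410 / 35825702759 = 0.00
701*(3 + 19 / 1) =15422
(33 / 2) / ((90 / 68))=187 / 15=12.47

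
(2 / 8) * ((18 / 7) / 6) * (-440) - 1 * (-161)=113.86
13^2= 169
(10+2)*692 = 8304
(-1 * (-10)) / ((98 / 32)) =160 / 49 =3.27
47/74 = 0.64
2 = 2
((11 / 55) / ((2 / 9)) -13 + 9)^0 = 1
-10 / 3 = -3.33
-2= -2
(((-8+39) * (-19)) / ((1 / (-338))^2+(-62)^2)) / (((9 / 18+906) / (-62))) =8343924784 / 796186087781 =0.01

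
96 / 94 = 48 / 47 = 1.02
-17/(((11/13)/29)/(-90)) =576810/11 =52437.27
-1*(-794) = 794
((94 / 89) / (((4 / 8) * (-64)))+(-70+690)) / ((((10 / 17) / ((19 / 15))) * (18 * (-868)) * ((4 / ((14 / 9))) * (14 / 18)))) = -40736437 / 953510400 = -0.04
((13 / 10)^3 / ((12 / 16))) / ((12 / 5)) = 2197 / 1800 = 1.22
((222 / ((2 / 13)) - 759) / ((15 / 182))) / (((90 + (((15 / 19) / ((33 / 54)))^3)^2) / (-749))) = -4744310742196478684 / 72238450623825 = -65675.70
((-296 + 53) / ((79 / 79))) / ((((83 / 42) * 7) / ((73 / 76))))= -53217 / 3154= -16.87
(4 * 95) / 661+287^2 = 54446289 / 661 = 82369.57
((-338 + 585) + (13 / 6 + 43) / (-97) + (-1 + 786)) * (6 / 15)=600353 / 1455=412.61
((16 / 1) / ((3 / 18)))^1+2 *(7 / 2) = 103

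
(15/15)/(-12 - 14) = -1/26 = -0.04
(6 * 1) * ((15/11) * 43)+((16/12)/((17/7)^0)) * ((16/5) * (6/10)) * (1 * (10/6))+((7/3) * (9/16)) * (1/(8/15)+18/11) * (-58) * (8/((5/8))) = -3065.39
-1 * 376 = -376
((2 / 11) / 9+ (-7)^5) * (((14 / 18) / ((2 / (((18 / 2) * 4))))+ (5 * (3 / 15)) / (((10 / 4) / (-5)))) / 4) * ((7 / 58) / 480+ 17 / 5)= -157508913733 / 918720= -171443.87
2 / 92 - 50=-2299 / 46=-49.98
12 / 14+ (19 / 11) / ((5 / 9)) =1527 / 385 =3.97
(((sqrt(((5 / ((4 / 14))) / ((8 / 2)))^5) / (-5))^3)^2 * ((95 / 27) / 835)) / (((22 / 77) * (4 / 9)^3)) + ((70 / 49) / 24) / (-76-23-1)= 3496273009891252844398573 / 78970619465941647360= 44273.09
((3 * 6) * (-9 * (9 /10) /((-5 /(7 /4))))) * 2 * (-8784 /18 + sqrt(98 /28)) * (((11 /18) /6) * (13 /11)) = -149877 /25 + 2457 * sqrt(14) /400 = -5972.10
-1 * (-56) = 56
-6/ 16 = -0.38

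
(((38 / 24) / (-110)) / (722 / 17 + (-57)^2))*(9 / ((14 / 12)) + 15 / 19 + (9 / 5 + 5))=-173009 / 2585121000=-0.00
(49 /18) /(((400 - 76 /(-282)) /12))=2303 /28219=0.08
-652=-652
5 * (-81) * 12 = -4860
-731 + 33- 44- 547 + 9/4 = -5147/4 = -1286.75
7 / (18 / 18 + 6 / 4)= 14 / 5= 2.80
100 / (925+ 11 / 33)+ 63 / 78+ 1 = 8642 / 4511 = 1.92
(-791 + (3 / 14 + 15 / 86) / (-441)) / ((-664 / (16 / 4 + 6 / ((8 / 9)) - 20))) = -53957433 / 4896668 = -11.02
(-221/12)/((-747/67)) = 14807/8964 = 1.65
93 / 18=31 / 6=5.17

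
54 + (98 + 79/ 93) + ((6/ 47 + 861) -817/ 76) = 17540423/ 17484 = 1003.23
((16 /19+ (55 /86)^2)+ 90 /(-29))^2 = 56981980946881 /16607222438416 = 3.43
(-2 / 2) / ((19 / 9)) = -9 / 19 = -0.47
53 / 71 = 0.75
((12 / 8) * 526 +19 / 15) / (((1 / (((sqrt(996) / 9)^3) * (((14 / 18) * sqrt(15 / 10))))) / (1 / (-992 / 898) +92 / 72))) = 5726685181 * sqrt(166) / 6101730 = 12092.17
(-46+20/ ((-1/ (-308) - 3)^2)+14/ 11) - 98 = -1316658450/ 9371219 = -140.50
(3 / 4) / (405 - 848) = -0.00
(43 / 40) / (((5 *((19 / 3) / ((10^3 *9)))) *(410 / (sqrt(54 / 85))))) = 3483 *sqrt(510) / 132430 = 0.59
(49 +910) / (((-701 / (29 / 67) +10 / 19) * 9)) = -528409 / 8028747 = -0.07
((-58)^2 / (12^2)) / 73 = 0.32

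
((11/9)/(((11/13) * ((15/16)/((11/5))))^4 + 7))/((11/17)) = 31820152832/118206508473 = 0.27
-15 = -15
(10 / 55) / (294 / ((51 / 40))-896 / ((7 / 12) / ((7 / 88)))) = 17 / 10136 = 0.00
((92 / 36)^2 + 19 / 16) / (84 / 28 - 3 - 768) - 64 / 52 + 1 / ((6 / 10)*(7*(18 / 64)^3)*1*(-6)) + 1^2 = -4951004507 / 2445520896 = -2.02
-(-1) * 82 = 82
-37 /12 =-3.08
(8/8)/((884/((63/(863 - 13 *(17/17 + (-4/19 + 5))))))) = 133/1470092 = 0.00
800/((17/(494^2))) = 195228800/17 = 11484047.06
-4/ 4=-1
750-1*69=681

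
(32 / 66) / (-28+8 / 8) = -16 / 891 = -0.02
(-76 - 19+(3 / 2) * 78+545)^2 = 321489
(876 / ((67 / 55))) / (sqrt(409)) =48180*sqrt(409) / 27403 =35.56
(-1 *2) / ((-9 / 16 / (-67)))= -238.22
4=4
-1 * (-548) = 548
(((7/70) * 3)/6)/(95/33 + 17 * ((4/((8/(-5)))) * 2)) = -33/54200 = -0.00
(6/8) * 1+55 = 223/4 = 55.75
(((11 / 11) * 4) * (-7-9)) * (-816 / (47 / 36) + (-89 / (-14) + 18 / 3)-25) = 13426656 / 329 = 40810.50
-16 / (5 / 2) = -32 / 5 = -6.40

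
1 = 1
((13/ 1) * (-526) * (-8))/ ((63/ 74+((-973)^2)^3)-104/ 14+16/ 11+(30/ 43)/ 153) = 683565538656/ 10603228441879985166741649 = 0.00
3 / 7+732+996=12099 / 7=1728.43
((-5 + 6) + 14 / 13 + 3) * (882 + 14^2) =71148 / 13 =5472.92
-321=-321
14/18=7/9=0.78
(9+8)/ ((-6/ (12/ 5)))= -34/ 5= -6.80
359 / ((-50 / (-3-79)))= 588.76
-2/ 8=-1/ 4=-0.25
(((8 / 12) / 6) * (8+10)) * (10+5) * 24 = 720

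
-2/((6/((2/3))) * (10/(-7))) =7/45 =0.16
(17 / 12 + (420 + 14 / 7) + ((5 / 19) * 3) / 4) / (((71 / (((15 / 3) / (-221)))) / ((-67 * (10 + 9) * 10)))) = 80889100 / 47073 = 1718.38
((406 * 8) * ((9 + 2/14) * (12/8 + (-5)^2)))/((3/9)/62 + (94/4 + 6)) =9148224/343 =26671.21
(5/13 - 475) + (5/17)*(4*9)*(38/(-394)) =-20707790/43537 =-475.64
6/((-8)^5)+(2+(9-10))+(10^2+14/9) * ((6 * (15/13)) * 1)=149962713/212992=704.08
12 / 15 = 4 / 5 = 0.80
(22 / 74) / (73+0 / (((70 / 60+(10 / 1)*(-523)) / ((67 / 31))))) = 11 / 2701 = 0.00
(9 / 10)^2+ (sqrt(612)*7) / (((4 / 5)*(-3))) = 81 / 100 - 35*sqrt(17) / 2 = -71.34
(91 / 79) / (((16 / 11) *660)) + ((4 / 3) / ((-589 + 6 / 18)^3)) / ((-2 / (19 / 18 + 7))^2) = 187934440901 / 156639644850240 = 0.00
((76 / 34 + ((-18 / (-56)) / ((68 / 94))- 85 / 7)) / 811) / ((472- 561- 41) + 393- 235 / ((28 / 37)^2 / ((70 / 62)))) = 0.00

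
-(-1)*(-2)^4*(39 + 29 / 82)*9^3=18819864 / 41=459021.07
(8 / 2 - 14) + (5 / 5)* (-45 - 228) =-283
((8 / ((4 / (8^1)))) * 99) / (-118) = -792 / 59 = -13.42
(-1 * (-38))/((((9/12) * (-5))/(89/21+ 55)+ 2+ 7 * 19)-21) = 189088/566949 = 0.33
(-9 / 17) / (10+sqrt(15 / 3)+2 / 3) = -864 / 16643+81*sqrt(5) / 16643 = -0.04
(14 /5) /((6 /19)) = 133 /15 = 8.87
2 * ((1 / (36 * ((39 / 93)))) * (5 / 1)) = 155 / 234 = 0.66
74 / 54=37 / 27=1.37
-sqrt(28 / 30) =-sqrt(210) / 15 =-0.97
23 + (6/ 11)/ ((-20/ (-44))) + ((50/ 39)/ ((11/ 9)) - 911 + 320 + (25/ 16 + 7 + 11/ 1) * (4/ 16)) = -25664973/ 45760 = -560.86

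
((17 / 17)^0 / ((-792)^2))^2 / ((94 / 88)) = 1 / 420286952448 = 0.00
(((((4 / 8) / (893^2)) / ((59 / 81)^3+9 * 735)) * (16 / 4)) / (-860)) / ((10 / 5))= -531441 / 2411080138287027160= -0.00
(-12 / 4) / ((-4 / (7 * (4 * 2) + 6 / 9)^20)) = 101605785166189313060040025000000000000000000 / 1162261467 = 87420763787731520019531050000000000.00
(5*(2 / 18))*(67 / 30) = 1.24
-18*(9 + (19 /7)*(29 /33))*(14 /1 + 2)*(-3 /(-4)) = -189360 /77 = -2459.22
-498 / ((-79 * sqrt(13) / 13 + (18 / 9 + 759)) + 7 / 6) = -177633612 / 271635601- 1416312 * sqrt(13) / 271635601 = -0.67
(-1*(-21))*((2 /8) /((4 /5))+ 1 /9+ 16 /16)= 1435 /48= 29.90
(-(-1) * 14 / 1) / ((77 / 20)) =40 / 11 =3.64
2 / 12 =1 / 6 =0.17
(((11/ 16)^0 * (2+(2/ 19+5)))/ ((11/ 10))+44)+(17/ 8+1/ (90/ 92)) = 4033357/ 75240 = 53.61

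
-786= -786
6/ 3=2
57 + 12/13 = 753/13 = 57.92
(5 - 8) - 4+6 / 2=-4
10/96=5/48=0.10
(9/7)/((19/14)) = 18/19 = 0.95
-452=-452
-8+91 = 83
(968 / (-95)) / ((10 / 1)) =-484 / 475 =-1.02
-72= -72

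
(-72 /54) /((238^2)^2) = -1 /2406407052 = -0.00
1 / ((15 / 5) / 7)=7 / 3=2.33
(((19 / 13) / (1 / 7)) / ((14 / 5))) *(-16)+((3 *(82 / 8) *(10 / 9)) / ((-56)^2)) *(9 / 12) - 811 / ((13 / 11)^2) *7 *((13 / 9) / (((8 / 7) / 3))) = -15136394629 / 978432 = -15470.05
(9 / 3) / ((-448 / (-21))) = 9 / 64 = 0.14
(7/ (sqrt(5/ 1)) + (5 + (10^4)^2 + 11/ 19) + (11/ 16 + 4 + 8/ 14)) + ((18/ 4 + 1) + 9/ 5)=7*sqrt(5)/ 5 + 1064000192987/ 10640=100000021.27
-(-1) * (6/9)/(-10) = -1/15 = -0.07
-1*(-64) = 64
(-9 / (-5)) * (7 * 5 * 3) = 189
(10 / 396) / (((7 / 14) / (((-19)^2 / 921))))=1805 / 91179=0.02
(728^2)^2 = 280883040256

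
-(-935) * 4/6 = 1870/3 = 623.33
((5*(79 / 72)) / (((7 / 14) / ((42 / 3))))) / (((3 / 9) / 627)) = 577885 / 2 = 288942.50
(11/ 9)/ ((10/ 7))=77/ 90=0.86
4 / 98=2 / 49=0.04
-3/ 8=-0.38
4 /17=0.24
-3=-3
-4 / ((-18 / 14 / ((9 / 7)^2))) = 36 / 7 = 5.14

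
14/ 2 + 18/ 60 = 73/ 10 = 7.30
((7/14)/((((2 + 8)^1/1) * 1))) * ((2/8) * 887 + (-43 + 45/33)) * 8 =72.05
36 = 36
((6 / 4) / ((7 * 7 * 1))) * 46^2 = 3174 / 49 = 64.78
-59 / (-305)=59 / 305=0.19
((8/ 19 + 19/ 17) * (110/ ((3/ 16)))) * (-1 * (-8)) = 6997760/ 969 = 7221.63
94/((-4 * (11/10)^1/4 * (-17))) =940/187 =5.03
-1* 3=-3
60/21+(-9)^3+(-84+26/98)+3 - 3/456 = -6009673/7448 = -806.88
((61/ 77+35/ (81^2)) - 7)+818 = 410117683/ 505197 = 811.80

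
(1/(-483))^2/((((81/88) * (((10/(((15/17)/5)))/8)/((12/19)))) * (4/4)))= 1408/3390855615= 0.00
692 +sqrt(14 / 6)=sqrt(21) / 3 +692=693.53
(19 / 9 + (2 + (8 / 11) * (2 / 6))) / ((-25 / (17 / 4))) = -7327 / 9900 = -0.74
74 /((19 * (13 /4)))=296 /247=1.20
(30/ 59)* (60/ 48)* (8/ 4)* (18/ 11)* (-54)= -72900/ 649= -112.33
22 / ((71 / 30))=660 / 71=9.30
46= 46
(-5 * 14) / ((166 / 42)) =-1470 / 83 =-17.71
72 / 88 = 9 / 11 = 0.82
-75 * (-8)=600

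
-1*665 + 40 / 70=-4651 / 7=-664.43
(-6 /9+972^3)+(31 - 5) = 2754990220 /3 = 918330073.33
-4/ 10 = -2/ 5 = -0.40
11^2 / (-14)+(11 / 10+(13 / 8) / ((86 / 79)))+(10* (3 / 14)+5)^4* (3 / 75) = 810029359 / 8259440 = 98.07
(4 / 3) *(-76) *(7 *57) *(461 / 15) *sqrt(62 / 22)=-18639152 *sqrt(341) / 165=-2086024.45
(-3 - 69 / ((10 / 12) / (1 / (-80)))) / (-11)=393 / 2200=0.18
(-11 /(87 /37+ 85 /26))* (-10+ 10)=0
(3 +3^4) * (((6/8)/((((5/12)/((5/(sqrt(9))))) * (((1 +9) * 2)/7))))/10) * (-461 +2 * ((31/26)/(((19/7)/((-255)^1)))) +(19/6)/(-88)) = -13133472303/2173600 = -6042.27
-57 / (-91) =57 / 91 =0.63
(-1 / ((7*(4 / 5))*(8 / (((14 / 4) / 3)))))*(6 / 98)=-5 / 3136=-0.00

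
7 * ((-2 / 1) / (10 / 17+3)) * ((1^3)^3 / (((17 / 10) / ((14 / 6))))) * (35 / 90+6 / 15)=-4.22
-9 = -9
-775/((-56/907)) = 702925/56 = 12552.23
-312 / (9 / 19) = -1976 / 3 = -658.67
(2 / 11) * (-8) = -16 / 11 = -1.45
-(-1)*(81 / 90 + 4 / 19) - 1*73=-13659 / 190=-71.89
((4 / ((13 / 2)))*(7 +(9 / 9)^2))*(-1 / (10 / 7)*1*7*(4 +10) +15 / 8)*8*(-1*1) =170816 / 65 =2627.94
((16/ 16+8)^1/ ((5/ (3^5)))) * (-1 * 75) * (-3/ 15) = 6561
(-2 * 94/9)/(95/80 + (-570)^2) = -3008/46785771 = -0.00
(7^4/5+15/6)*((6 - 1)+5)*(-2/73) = -9654/73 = -132.25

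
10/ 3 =3.33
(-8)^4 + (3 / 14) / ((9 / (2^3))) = 86020 / 21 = 4096.19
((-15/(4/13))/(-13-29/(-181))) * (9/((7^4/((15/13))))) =366525/22319696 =0.02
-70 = -70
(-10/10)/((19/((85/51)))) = -5/57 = -0.09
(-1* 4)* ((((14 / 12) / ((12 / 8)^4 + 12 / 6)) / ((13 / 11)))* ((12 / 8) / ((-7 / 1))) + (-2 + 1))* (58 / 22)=175508 / 16159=10.86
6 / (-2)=-3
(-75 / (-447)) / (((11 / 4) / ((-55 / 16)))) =-125 / 596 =-0.21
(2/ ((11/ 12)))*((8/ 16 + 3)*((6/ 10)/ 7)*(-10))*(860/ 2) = -30960/ 11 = -2814.55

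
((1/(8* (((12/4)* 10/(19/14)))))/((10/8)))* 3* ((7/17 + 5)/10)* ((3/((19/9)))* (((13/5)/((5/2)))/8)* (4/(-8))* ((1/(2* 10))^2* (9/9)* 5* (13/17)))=-0.00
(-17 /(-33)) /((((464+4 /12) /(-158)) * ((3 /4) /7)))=-10744 /6567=-1.64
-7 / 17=-0.41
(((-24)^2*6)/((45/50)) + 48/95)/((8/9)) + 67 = 416819/95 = 4387.57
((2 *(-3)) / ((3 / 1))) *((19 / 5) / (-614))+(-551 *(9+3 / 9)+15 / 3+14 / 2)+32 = -23479303 / 4605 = -5098.65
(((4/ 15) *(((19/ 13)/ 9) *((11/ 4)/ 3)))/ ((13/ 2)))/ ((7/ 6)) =836/ 159705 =0.01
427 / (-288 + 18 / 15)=-2135 / 1434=-1.49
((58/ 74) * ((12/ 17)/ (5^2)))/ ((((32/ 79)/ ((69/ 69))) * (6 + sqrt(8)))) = 20619/ 1761200- 6873 * sqrt(2)/ 1761200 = 0.01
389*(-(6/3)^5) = -12448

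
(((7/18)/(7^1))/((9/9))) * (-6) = -1/3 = -0.33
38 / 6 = 19 / 3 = 6.33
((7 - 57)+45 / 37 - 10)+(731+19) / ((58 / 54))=686175 / 1073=639.49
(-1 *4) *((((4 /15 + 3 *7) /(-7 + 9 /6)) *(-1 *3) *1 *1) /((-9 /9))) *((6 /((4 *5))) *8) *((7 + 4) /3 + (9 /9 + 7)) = 6496 /5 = 1299.20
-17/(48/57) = -323/16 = -20.19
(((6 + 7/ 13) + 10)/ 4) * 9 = 1935/ 52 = 37.21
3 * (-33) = -99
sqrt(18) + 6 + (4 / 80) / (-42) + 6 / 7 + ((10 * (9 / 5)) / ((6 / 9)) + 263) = 3 * sqrt(2) + 249359 / 840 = 301.10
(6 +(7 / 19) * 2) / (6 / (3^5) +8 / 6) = 5184 / 1045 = 4.96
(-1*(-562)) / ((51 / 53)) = 29786 / 51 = 584.04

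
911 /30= 30.37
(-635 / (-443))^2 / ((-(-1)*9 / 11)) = 4435475 / 1766241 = 2.51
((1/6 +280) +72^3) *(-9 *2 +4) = -15688183/3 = -5229394.33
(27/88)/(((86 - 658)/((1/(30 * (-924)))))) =3/155034880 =0.00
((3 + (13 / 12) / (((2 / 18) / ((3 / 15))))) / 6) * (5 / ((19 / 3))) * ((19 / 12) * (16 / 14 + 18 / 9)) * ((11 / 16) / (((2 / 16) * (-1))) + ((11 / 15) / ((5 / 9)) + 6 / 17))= -1180839 / 95200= -12.40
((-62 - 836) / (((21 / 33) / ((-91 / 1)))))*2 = 256828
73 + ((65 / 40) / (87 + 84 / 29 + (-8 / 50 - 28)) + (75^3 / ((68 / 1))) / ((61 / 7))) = 22421078919 / 28563128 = 784.97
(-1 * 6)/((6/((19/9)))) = -19/9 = -2.11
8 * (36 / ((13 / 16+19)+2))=13.20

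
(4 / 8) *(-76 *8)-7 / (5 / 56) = -1912 / 5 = -382.40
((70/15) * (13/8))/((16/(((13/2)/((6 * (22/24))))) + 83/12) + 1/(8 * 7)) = 16562/44713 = 0.37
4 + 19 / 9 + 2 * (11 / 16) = 7.49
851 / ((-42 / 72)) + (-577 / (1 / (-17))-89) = 57828 / 7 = 8261.14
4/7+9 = 67/7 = 9.57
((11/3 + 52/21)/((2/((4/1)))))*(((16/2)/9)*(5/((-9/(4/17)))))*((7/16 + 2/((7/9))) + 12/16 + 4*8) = -382700/7497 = -51.05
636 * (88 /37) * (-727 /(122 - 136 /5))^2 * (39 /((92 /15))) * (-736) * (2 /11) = -17479511088000 /230917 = -75696077.33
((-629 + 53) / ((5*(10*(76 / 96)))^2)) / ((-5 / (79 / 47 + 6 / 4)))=12400128 / 53021875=0.23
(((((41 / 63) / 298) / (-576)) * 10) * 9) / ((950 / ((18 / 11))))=-0.00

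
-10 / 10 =-1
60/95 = 12/19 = 0.63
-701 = -701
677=677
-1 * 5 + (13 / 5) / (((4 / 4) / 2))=1 / 5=0.20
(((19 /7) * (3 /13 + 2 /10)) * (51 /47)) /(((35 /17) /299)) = 1515516 /8225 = 184.26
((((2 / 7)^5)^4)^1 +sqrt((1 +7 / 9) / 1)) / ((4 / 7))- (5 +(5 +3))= -364764645931154144 / 34196685556119429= -10.67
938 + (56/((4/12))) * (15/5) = 1442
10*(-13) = -130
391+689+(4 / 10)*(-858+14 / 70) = 18422 / 25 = 736.88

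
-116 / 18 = -58 / 9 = -6.44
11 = 11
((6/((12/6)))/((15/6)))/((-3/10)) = -4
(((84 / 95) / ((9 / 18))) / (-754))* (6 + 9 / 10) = -2898 / 179075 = -0.02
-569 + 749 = 180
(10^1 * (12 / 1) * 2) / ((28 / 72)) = 4320 / 7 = 617.14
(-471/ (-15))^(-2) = 25/ 24649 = 0.00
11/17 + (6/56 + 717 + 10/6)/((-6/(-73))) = 74933401/8568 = 8745.73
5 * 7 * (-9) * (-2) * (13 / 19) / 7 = 1170 / 19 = 61.58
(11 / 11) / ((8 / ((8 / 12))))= 1 / 12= 0.08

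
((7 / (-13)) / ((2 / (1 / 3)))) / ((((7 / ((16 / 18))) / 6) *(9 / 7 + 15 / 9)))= -28 / 1209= -0.02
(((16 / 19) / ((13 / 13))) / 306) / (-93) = -8 / 270351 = -0.00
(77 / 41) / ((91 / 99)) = 1089 / 533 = 2.04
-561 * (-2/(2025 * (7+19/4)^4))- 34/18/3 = -691256227/1097928225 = -0.63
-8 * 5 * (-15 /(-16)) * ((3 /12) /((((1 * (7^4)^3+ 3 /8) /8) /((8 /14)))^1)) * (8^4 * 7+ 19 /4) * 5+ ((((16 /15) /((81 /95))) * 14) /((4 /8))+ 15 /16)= 108388010446757849 /3013635779780976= 35.97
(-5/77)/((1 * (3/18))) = -30/77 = -0.39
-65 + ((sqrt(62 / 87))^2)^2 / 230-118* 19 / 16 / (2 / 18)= -9234429539 / 6963480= -1326.12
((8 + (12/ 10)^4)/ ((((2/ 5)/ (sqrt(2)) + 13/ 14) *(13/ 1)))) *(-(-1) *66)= 5817504/ 95825 - 81445056 *sqrt(2)/ 6228625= 42.22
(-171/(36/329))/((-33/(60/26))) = 31255/286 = 109.28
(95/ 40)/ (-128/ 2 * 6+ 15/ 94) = -0.01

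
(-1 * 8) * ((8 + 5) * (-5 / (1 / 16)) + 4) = 8288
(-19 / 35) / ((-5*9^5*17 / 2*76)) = 1 / 351341550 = 0.00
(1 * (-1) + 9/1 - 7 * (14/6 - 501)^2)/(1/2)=-31332080/9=-3481342.22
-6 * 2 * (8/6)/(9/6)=-32/3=-10.67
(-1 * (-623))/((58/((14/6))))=4361/174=25.06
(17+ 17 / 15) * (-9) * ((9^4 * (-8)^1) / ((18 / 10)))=4758912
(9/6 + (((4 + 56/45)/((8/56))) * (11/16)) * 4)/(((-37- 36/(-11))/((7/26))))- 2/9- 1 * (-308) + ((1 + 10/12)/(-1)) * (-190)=9029941/13780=655.29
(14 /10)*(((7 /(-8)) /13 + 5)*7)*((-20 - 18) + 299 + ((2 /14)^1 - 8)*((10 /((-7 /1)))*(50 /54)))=6822007 /520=13119.24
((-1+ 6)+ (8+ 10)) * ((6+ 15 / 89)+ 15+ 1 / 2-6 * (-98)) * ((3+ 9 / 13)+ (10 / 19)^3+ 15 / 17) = 17859879061367 / 269819342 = 66191.99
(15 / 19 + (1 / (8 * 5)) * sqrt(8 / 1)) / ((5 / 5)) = sqrt(2) / 20 + 15 / 19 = 0.86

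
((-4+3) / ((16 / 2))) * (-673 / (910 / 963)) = 648099 / 7280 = 89.02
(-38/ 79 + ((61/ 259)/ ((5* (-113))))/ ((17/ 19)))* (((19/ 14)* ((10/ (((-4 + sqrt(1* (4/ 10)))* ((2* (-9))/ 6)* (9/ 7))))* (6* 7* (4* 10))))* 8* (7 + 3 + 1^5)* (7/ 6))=-34076275587200/ 454821723- 1703813779360* sqrt(10)/ 454821723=-86768.52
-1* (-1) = 1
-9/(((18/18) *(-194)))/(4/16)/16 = 9/776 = 0.01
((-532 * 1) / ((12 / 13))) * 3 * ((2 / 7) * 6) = -2964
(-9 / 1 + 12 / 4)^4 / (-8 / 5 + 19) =2160 / 29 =74.48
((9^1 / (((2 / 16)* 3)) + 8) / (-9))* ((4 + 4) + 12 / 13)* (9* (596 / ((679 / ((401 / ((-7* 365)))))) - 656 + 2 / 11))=46466076517632 / 248082835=187300.65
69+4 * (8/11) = 791/11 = 71.91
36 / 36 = 1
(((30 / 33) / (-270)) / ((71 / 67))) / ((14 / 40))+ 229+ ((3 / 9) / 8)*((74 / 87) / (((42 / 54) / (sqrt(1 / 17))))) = 37*sqrt(17) / 13804+ 33801121 / 147609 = 229.00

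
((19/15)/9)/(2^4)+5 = 10819/2160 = 5.01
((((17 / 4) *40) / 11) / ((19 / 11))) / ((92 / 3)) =255 / 874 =0.29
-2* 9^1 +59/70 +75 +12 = 69.84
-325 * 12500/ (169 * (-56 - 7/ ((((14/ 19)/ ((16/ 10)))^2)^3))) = 20516357421875/ 674069674122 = 30.44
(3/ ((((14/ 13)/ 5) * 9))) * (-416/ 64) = -10.06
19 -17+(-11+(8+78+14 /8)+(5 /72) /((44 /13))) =249545 /3168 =78.77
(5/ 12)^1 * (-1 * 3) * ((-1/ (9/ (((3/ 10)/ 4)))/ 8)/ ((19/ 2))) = 0.00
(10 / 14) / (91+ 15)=5 / 742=0.01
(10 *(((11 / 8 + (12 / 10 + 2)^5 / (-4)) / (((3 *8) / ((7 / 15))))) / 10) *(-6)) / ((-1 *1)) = -14439439 / 1500000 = -9.63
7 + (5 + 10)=22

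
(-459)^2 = 210681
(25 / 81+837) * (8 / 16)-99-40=22652 / 81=279.65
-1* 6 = -6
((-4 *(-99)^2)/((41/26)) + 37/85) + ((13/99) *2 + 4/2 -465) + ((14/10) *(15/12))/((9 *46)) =-1607597485063/63482760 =-25323.37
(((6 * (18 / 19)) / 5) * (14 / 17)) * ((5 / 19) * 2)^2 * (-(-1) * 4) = 120960 / 116603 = 1.04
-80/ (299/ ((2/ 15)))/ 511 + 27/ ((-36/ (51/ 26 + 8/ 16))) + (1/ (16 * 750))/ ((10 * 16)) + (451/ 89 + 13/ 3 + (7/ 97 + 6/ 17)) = 26426733990482033/ 3311773503360000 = 7.98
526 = 526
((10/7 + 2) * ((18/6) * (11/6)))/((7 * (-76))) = -33/931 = -0.04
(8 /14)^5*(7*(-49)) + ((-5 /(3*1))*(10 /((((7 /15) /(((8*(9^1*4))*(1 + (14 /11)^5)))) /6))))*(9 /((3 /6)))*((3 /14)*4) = -32606876916224 /7891499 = -4131899.01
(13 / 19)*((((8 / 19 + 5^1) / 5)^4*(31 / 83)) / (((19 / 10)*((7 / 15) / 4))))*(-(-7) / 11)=1088592121032 / 1073822233825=1.01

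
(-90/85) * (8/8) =-18/17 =-1.06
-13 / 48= -0.27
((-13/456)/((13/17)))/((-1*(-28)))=-17/12768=-0.00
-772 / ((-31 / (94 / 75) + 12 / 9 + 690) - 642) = -217704 / 6937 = -31.38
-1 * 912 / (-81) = 304 / 27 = 11.26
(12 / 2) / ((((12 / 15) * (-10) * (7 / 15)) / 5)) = -225 / 28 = -8.04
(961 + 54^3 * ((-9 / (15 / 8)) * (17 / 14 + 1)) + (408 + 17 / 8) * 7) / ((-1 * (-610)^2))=4.49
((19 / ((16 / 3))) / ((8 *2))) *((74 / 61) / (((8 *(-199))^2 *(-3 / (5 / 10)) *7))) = -703 / 277047328768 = -0.00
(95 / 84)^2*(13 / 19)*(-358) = -1105325 / 3528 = -313.30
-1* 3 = -3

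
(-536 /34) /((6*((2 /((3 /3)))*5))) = -67 /255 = -0.26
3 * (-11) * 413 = -13629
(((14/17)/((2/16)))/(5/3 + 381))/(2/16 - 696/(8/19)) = -96/9216431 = -0.00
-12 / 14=-6 / 7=-0.86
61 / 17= 3.59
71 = 71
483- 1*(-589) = 1072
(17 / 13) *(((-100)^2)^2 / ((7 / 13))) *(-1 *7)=-1700000000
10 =10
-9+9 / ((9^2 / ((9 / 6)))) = -53 / 6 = -8.83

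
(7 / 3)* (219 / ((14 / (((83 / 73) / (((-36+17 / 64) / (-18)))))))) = 47808 / 2287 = 20.90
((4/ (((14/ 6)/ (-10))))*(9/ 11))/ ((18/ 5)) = -300/ 77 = -3.90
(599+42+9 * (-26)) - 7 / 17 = 6912 / 17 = 406.59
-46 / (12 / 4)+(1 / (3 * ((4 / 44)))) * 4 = -0.67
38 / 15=2.53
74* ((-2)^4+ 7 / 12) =7363 / 6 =1227.17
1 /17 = 0.06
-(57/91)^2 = -3249/8281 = -0.39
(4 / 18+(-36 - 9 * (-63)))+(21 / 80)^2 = 30602369 / 57600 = 531.29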